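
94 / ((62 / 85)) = 3995 / 31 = 128.87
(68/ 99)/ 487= 68/ 48213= 0.00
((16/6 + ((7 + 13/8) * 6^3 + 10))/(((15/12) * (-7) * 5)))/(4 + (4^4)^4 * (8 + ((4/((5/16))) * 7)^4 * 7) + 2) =-281350/12716256046938058693071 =-0.00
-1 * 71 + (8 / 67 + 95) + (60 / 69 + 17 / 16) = 26.05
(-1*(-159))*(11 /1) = 1749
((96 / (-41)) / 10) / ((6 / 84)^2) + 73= 5557 / 205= 27.11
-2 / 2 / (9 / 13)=-13 / 9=-1.44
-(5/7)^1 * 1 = -5/7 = -0.71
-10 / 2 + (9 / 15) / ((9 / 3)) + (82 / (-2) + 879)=4166 / 5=833.20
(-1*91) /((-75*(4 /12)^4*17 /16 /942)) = 87133.89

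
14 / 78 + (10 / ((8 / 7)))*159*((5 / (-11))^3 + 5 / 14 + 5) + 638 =3305833447 / 415272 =7960.65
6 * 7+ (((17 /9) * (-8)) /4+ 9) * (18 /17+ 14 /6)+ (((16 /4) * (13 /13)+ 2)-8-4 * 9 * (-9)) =175207 /459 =381.71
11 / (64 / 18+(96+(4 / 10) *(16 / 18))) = 495 / 4496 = 0.11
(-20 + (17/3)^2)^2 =146.68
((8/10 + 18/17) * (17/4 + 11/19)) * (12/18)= 28993/4845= 5.98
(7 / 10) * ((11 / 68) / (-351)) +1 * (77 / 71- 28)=-456122947 / 16946280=-26.92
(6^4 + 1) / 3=1297 / 3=432.33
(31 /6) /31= 1 /6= 0.17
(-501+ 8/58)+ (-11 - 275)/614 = -4463322/8903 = -501.33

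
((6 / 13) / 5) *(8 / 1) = 48 / 65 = 0.74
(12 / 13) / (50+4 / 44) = 0.02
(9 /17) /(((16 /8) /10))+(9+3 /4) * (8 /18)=356 /51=6.98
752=752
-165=-165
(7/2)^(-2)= 4/49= 0.08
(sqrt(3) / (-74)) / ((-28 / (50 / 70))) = 5 * sqrt(3) / 14504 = 0.00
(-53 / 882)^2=2809 / 777924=0.00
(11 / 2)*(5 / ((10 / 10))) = 55 / 2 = 27.50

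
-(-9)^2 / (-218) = 0.37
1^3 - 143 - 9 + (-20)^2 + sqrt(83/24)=sqrt(498)/12 + 249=250.86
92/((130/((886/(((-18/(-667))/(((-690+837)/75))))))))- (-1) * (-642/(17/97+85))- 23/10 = 203756312419/4475250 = 45529.59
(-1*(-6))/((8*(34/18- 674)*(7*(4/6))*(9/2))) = -9/169372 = -0.00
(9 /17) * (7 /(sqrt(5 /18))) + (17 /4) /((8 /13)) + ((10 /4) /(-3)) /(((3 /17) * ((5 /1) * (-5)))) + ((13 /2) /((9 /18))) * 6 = 189 * sqrt(10) /85 + 122537 /1440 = 92.13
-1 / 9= -0.11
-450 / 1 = -450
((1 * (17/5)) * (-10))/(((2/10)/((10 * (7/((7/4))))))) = -6800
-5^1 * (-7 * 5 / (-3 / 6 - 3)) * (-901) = 45050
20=20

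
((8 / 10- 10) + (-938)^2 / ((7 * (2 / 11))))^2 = 11947281642256 / 25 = 477891265690.24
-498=-498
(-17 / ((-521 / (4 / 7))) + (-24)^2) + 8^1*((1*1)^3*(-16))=1633924 / 3647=448.02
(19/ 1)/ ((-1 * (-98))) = 19/ 98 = 0.19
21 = 21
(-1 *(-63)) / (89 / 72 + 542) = 4536 / 39113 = 0.12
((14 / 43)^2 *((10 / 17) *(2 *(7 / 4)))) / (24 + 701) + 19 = 86599287 / 4557785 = 19.00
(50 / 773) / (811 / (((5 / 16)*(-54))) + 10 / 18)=-0.00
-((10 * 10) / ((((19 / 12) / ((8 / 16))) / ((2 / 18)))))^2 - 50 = -202450 / 3249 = -62.31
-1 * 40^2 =-1600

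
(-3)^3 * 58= -1566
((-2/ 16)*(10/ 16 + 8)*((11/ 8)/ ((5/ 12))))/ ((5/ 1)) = -2277/ 3200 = -0.71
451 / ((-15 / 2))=-902 / 15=-60.13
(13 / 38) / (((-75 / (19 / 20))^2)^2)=89167 / 10125000000000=0.00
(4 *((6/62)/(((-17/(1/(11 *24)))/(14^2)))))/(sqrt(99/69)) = -98 *sqrt(759)/191301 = -0.01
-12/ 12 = -1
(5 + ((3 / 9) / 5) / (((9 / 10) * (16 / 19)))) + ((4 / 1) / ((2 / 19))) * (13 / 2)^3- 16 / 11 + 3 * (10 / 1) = 24875255 / 2376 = 10469.38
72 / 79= 0.91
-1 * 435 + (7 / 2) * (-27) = -1059 / 2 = -529.50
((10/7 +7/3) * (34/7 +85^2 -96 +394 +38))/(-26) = -4183919/3822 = -1094.69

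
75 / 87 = 25 / 29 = 0.86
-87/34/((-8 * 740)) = 0.00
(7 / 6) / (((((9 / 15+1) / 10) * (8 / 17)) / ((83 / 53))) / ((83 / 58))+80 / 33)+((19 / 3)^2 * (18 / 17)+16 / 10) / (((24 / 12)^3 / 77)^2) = 11774280348127 / 2883590320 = 4083.20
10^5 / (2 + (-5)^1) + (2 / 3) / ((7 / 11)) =-233326 / 7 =-33332.29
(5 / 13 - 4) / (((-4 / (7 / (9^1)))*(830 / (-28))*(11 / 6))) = -0.01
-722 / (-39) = 722 / 39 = 18.51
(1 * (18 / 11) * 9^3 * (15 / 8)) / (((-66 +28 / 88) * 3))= -6561 / 578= -11.35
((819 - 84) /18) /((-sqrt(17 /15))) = -245*sqrt(255) /102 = -38.36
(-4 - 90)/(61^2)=-94/3721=-0.03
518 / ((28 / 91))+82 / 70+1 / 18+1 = 531004 / 315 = 1685.73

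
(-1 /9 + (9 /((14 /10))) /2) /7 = 391 /882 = 0.44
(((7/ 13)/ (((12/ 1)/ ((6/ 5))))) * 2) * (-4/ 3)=-0.14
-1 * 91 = -91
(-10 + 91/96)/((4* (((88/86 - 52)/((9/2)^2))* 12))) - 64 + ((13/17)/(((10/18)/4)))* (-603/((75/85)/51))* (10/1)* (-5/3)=14357626429871/4489216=3198248.07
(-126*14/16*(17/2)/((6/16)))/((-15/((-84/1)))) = -69972/5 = -13994.40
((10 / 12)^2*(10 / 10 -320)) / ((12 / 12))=-7975 / 36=-221.53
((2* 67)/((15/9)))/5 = 402/25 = 16.08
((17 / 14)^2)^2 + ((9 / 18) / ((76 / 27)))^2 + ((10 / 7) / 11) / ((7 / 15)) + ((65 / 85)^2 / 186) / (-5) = 203637876743087 / 82001692597440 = 2.48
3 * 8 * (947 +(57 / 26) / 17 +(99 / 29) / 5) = 728943036 / 32045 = 22747.48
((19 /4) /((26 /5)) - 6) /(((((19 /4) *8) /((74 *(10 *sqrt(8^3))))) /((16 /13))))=-6263360 *sqrt(2) /3211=-2758.56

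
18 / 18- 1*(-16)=17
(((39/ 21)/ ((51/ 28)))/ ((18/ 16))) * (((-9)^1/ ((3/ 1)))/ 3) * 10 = -4160/ 459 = -9.06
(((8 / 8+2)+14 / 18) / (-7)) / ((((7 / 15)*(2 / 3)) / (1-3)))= 3.47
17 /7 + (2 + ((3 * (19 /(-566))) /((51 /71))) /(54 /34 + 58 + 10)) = 2963925 /669578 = 4.43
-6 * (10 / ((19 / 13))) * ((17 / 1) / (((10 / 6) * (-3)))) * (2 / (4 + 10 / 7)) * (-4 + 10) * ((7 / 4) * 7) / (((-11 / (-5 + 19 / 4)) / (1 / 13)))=52479 / 7942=6.61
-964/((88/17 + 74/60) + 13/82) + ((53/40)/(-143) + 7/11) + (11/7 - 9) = -153.57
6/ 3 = 2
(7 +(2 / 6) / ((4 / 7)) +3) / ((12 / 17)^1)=2159 / 144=14.99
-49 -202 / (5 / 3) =-170.20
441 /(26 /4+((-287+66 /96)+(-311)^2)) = 16 /3499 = 0.00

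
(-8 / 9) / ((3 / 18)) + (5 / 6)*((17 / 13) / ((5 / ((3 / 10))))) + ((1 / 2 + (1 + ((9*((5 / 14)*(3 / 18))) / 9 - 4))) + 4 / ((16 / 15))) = -21613 / 5460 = -3.96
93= 93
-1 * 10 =-10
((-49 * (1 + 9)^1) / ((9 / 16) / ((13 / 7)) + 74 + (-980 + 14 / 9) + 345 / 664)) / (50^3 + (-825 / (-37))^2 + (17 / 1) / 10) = 1042277745600 / 241220373464162387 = 0.00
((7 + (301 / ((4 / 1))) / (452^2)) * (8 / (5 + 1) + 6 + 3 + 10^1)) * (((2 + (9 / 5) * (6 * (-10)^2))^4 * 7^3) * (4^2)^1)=41013870775741938826556 / 38307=1070662562344791782.87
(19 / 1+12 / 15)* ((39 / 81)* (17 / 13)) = 187 / 15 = 12.47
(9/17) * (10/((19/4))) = 360/323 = 1.11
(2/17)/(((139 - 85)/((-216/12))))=-2/51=-0.04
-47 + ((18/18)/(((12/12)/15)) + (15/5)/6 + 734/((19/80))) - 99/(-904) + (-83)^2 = 170869181/17176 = 9948.14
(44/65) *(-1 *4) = -2.71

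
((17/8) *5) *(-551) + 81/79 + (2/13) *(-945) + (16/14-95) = -350397119/57512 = -6092.59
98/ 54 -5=-86/ 27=-3.19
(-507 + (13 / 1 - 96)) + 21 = -569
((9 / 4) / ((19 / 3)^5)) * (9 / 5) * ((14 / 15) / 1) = 45927 / 123804950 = 0.00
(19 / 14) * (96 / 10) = 456 / 35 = 13.03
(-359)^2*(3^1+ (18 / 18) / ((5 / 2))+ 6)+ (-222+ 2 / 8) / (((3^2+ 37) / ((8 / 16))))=2229121341 / 1840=1211478.99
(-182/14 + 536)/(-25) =-523/25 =-20.92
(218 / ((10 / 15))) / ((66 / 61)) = 6649 / 22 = 302.23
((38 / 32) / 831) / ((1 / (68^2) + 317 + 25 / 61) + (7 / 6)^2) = 1004853 / 224155276525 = 0.00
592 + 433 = 1025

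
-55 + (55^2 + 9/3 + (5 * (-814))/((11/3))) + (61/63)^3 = 466064542/250047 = 1863.91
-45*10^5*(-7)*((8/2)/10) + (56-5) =12600051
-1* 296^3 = -25934336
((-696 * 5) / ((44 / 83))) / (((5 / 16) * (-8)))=28884 / 11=2625.82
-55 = -55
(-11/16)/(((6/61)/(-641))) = 430111/96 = 4480.32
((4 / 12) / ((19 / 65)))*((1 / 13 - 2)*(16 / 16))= -125 / 57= -2.19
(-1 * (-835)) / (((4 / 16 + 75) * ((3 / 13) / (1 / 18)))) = 21710 / 8127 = 2.67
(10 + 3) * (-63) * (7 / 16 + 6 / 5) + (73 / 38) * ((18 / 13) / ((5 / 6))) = -26437311 / 19760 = -1337.92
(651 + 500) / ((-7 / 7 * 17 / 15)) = -17265 / 17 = -1015.59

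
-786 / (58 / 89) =-34977 / 29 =-1206.10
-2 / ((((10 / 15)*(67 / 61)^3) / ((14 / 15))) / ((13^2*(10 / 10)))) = -537037046 / 1503815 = -357.12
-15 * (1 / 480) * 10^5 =-3125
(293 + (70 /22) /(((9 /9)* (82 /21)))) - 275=16971 /902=18.81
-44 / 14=-22 / 7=-3.14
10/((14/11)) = 55/7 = 7.86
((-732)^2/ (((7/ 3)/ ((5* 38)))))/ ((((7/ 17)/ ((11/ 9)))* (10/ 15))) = 9518913360/ 49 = 194263537.96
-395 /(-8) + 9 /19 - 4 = 6969 /152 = 45.85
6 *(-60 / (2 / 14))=-2520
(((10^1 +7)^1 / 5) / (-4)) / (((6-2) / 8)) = -17 / 10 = -1.70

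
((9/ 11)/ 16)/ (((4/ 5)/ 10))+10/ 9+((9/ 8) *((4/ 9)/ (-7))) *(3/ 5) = 189323/ 110880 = 1.71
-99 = -99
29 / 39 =0.74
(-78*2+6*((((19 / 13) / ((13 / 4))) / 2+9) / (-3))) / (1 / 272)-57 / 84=-47451.00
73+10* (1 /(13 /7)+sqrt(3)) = 10* sqrt(3)+1019 /13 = 95.71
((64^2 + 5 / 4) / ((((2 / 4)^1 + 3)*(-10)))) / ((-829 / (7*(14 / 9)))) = 12747 / 8290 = 1.54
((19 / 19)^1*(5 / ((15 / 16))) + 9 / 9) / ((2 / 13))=247 / 6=41.17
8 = 8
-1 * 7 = -7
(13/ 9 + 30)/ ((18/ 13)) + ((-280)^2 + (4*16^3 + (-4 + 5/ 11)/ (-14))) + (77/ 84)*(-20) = 591196684/ 6237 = 94788.63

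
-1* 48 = -48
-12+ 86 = 74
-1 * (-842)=842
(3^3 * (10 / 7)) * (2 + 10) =3240 / 7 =462.86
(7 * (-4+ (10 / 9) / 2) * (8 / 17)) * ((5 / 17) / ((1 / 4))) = -34720 / 2601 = -13.35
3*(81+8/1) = 267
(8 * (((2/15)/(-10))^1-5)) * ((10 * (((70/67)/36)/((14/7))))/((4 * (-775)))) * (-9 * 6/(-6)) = 2632/155775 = 0.02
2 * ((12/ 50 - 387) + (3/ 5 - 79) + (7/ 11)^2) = -2811768/ 3025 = -929.51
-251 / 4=-62.75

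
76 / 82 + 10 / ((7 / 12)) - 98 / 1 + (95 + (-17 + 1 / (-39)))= -21893 / 11193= -1.96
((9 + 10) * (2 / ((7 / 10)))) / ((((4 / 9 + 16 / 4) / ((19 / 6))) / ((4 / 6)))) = 361 / 14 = 25.79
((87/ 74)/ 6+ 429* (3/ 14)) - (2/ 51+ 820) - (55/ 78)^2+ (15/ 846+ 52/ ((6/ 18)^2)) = -81960956863/ 314757261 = -260.39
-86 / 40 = -43 / 20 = -2.15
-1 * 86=-86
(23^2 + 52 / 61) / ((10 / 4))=64642 / 305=211.94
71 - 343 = -272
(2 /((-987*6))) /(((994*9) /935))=-935 /26489106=-0.00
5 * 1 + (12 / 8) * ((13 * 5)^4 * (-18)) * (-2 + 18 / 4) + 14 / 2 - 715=-2409835781 / 2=-1204917890.50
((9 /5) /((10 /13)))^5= 21924480357 /312500000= 70.16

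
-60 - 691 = -751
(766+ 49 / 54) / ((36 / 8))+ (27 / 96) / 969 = 428045497 / 2511648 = 170.42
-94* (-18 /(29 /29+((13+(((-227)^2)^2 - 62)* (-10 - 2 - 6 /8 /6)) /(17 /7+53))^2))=16302108672 /3250471671825453558806185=0.00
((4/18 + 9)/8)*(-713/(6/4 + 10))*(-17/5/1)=43741/180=243.01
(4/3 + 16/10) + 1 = 59/15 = 3.93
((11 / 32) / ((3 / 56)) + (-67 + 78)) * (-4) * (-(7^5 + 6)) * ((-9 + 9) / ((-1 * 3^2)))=0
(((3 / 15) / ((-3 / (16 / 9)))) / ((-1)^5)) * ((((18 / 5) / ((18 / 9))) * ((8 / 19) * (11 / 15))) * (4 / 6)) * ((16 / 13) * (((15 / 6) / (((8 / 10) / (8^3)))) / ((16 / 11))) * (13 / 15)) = 1982464 / 38475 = 51.53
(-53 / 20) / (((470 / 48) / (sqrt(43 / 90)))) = -53 * sqrt(430) / 5875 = -0.19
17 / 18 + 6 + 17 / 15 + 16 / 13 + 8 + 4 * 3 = 34291 / 1170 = 29.31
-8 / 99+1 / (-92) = -835 / 9108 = -0.09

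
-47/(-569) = 47/569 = 0.08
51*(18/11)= 918/11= 83.45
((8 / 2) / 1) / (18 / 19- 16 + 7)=-76 / 153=-0.50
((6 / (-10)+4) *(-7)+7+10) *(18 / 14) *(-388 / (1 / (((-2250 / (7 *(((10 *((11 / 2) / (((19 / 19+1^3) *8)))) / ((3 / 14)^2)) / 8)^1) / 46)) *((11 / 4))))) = -384678720 / 55223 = -6965.91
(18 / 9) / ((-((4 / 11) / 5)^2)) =-3025 / 8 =-378.12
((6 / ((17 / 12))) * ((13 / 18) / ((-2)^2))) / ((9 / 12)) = 52 / 51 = 1.02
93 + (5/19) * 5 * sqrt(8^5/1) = 331.18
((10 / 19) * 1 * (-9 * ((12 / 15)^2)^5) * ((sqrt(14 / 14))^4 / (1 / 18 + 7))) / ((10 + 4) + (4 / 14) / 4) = -4756340736 / 928439453125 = -0.01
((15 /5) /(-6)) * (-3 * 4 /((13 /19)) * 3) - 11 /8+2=2801 /104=26.93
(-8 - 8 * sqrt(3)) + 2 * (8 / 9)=-8 * sqrt(3) - 56 / 9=-20.08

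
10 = 10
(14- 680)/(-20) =333/10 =33.30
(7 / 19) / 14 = 1 / 38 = 0.03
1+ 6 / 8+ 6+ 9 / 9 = 35 / 4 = 8.75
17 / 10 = 1.70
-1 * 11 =-11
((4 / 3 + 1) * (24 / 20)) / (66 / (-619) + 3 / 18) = 51996 / 1115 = 46.63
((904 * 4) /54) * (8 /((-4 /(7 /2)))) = -12656 /27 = -468.74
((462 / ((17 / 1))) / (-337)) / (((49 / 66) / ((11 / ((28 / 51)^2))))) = -1832787 / 462364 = -3.96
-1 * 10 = -10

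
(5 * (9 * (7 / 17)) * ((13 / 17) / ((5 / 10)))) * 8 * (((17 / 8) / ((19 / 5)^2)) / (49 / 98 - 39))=-58500 / 67507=-0.87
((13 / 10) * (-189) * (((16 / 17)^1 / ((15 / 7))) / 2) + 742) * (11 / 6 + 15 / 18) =2339344 / 1275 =1834.78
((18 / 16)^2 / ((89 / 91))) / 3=0.43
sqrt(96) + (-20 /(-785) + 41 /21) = 6521 /3297 + 4 * sqrt(6) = 11.78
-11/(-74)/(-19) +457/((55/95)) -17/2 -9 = 5968761/7733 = 771.86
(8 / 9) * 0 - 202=-202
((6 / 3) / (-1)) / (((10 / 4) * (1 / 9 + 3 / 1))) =-9 / 35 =-0.26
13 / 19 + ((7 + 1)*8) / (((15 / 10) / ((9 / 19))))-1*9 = 226 / 19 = 11.89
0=0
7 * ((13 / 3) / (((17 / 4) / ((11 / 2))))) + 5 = 2257 / 51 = 44.25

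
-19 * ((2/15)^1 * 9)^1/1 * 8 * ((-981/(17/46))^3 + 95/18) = 251418140561445016/73695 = 3411603779923.27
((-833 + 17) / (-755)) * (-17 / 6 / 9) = -2312 / 6795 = -0.34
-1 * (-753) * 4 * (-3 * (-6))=54216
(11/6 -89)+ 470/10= -241/6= -40.17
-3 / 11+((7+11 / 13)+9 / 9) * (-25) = -31664 / 143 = -221.43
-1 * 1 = -1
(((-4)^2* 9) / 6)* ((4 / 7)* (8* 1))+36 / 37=28668 / 259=110.69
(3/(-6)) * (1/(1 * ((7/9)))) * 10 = -45/7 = -6.43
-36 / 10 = -18 / 5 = -3.60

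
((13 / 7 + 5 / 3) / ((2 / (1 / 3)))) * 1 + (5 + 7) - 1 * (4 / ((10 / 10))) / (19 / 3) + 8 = 23887 / 1197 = 19.96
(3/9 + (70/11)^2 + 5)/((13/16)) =266176/4719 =56.41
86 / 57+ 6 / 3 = 200 / 57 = 3.51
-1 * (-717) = 717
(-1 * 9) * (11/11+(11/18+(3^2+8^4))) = -73919/2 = -36959.50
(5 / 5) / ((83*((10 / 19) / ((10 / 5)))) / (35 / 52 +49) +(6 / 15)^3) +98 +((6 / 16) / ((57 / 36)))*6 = 5953786999 / 58712204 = 101.41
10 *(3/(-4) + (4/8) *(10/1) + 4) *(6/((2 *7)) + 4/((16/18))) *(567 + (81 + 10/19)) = 70142985/266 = 263695.43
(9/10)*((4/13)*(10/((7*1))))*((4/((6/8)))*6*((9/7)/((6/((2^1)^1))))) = 3456/637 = 5.43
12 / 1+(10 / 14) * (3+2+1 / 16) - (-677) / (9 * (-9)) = 65845 / 9072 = 7.26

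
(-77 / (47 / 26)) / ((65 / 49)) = -7546 / 235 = -32.11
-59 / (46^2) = -0.03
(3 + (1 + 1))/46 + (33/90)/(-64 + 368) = 23053/209760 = 0.11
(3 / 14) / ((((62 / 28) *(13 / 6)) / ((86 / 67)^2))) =133128 / 1809067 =0.07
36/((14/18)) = 324/7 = 46.29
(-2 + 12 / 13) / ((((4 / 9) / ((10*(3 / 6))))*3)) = -105 / 26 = -4.04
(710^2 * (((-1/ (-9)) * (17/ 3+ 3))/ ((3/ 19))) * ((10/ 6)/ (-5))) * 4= -996101600/ 243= -4099183.54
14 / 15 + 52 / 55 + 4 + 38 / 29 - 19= -11.81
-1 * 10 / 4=-2.50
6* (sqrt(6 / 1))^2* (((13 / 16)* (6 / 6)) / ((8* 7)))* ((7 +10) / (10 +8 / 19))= 4199 / 4928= 0.85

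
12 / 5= 2.40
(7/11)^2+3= 412/121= 3.40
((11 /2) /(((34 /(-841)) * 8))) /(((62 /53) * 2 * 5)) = -490303 /337280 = -1.45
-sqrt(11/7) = -sqrt(77)/7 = -1.25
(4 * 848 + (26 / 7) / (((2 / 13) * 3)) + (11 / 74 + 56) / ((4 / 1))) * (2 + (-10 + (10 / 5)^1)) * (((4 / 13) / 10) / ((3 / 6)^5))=-339551216 / 16835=-20169.36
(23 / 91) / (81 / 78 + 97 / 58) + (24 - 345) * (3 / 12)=-1146883 / 14308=-80.16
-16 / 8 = -2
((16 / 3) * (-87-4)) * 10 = -14560 / 3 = -4853.33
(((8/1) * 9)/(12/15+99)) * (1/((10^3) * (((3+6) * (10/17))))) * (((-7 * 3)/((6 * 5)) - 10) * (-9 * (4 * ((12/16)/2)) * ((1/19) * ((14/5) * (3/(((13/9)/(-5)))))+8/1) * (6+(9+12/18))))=614780163/308132500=2.00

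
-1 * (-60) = 60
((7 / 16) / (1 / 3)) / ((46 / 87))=1827 / 736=2.48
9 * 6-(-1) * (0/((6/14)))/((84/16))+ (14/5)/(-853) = 230296/4265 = 54.00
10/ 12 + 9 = 59/ 6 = 9.83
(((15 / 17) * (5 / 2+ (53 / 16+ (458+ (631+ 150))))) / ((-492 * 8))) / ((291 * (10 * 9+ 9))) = -11065 / 1142321664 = -0.00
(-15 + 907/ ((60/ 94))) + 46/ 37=1562003/ 1110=1407.21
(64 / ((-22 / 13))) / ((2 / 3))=-624 / 11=-56.73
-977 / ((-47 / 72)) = 70344 / 47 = 1496.68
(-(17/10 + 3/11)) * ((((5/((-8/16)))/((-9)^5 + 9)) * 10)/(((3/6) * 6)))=-217/194832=-0.00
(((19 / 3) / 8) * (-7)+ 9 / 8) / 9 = -0.49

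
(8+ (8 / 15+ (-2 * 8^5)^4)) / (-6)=-138350580552821637184 / 45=-3074457345618258604.09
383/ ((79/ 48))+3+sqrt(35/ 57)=sqrt(1995)/ 57+18621/ 79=236.49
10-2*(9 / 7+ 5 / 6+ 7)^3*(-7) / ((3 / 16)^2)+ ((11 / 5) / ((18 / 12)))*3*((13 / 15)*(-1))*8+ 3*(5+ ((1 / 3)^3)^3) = 2427013261306 / 8037225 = 301971.55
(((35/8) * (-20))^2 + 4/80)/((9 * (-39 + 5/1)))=-8507/340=-25.02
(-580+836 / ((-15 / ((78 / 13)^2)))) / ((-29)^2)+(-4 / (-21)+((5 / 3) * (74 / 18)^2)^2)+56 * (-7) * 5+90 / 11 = -22201690688201 / 19119180465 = -1161.23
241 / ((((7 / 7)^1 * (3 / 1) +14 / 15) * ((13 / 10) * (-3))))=-15.71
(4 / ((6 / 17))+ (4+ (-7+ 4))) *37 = 1369 / 3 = 456.33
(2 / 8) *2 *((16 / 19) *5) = 40 / 19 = 2.11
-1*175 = -175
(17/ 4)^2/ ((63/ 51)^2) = 83521/ 7056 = 11.84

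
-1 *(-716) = 716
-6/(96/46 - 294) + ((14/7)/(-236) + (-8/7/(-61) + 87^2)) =426756595847/56381934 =7569.03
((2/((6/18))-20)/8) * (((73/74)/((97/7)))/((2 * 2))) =-3577/114848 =-0.03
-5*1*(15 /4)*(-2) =75 /2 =37.50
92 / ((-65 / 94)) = -8648 / 65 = -133.05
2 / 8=1 / 4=0.25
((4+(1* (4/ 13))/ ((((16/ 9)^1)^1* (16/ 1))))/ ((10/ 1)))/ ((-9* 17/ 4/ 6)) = -3337/ 53040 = -0.06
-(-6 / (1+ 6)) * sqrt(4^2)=24 / 7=3.43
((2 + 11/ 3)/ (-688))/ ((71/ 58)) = -493/ 73272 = -0.01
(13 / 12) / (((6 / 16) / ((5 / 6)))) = 65 / 27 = 2.41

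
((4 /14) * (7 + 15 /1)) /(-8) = -11 /14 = -0.79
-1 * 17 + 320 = 303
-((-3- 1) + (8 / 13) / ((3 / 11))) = 68 / 39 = 1.74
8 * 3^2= 72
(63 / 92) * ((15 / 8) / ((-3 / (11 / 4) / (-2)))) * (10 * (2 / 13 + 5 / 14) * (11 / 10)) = 506385 / 38272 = 13.23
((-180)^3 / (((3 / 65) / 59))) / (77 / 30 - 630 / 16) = 894628800000 / 4417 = 202542177.95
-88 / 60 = -22 / 15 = -1.47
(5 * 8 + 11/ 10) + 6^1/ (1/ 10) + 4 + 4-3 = 1061/ 10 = 106.10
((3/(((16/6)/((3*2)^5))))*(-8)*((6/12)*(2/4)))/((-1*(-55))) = -17496/55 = -318.11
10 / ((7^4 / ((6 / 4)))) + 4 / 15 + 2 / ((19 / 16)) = 1.96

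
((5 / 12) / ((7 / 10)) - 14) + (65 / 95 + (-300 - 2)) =-251147 / 798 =-314.72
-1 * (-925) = 925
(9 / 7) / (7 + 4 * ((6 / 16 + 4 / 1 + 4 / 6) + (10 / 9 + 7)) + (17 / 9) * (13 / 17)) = 162 / 7693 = 0.02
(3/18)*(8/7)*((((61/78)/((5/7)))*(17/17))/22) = 61/6435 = 0.01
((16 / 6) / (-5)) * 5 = -2.67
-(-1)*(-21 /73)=-21 /73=-0.29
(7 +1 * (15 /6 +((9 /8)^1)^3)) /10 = 5593 /5120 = 1.09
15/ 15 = 1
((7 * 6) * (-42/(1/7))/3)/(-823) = 4116/823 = 5.00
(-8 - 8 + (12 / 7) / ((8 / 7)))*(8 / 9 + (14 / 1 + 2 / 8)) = -15805 / 72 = -219.51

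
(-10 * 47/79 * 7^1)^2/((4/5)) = 13530125/6241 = 2167.94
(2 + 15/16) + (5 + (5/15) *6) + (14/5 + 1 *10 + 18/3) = 2299/80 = 28.74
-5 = -5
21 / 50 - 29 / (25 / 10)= -11.18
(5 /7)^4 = 625 /2401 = 0.26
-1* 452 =-452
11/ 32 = 0.34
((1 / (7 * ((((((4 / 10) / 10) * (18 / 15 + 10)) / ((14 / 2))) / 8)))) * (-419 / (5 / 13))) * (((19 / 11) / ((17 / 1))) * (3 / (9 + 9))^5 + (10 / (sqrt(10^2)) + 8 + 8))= -3366235514525 / 10178784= -330710.97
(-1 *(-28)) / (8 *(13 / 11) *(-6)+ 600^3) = 77 / 593999844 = 0.00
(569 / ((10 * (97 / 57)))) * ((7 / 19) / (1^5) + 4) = 141681 / 970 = 146.06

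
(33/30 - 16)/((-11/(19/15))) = 1.72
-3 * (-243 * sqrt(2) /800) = 729 * sqrt(2) /800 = 1.29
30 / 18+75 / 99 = 80 / 33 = 2.42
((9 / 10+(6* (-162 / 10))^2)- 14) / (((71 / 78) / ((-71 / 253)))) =-18397743 / 6325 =-2908.73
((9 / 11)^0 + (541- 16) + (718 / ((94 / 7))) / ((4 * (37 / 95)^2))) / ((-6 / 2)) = -158057497 / 772116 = -204.71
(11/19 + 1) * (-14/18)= -1.23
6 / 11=0.55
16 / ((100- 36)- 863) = -16 / 799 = -0.02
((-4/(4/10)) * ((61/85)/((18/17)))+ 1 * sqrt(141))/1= -61/9+ sqrt(141)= 5.10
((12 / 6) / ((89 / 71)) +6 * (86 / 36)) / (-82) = -4253 / 21894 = -0.19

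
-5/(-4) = 5/4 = 1.25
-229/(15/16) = -3664/15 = -244.27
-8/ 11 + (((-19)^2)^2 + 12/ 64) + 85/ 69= 1582626629/ 12144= 130321.69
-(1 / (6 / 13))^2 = -169 / 36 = -4.69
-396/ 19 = -20.84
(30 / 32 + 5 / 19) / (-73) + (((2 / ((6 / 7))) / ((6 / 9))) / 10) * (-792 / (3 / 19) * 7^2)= -130757113 / 1520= -86024.42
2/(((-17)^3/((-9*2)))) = 36/4913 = 0.01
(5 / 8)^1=5 / 8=0.62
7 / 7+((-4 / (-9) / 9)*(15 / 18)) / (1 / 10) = 343 / 243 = 1.41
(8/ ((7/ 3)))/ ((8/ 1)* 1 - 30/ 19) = 228/ 427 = 0.53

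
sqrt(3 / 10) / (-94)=-sqrt(30) / 940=-0.01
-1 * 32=-32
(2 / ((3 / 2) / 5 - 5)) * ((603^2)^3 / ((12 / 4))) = -320488620521836860 / 47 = -6818906819613550.21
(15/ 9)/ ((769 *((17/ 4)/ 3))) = 20/ 13073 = 0.00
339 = 339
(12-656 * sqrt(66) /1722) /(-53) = -12 /53 + 8 * sqrt(66) /1113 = -0.17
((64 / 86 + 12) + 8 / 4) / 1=634 / 43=14.74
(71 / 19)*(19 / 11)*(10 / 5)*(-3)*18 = -7668 / 11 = -697.09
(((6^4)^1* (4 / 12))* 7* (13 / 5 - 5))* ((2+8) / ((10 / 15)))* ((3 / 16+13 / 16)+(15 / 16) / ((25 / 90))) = -476280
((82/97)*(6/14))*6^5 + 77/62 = 118651835/42098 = 2818.47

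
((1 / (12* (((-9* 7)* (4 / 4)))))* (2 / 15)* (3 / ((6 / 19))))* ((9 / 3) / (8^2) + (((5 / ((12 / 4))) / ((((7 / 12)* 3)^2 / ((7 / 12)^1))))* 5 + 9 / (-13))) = -938011 / 594397440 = -0.00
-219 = -219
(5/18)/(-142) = -5/2556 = -0.00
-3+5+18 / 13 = 44 / 13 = 3.38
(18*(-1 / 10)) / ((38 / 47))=-423 / 190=-2.23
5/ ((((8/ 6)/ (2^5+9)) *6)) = 205/ 8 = 25.62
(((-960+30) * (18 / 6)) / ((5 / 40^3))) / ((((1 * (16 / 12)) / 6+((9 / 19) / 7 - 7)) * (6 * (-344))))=-27830250 / 10793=-2578.55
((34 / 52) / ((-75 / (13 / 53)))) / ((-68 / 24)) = 0.00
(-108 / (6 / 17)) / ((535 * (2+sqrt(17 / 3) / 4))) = -29376 / 93625+1224 * sqrt(51) / 93625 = -0.22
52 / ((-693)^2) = 52 / 480249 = 0.00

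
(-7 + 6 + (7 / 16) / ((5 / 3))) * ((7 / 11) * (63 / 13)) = -2.27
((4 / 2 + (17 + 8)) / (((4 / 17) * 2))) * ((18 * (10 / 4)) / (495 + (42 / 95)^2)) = 20712375 / 3972568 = 5.21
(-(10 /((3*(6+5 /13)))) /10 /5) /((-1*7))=13 /8715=0.00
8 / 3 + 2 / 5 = 46 / 15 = 3.07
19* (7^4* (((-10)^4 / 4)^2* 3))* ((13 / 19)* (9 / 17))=5267193750000 / 17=309834926470.59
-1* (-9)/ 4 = 9/ 4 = 2.25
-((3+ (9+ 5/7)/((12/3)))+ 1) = -45/7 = -6.43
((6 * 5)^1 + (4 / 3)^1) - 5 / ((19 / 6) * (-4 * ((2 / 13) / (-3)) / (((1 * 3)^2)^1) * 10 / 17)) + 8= -35767 / 456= -78.44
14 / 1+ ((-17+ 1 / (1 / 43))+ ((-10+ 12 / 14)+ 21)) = 363 / 7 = 51.86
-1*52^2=-2704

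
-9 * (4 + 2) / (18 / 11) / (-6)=11 / 2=5.50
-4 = -4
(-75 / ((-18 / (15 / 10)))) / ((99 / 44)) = 25 / 9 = 2.78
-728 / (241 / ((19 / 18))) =-6916 / 2169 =-3.19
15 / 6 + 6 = 17 / 2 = 8.50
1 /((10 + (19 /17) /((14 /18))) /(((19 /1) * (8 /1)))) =18088 /1361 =13.29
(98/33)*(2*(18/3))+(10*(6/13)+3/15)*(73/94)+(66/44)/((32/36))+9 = 26918127/537680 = 50.06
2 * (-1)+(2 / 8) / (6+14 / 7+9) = -135 / 68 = -1.99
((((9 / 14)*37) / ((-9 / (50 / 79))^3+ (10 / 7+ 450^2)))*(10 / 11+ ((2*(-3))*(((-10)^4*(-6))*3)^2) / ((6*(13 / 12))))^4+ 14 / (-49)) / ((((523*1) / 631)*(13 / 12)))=369069929398016496982685691328789866669155418611483242359886248 / 3476261538693630465097319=106168631240764457094887500000000000000.00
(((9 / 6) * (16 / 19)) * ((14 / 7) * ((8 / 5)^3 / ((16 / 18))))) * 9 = 248832 / 2375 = 104.77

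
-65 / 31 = -2.10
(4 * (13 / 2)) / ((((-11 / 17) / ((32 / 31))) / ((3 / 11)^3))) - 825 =-374825463 / 453871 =-825.84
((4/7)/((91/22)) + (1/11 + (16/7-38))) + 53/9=-1866434/63063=-29.60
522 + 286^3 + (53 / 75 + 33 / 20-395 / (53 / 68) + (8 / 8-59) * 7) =371952954271 / 15900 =23393267.56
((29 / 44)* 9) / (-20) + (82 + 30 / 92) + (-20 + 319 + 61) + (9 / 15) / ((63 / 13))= 187932841 / 425040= 442.15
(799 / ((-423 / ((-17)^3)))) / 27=83521 / 243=343.71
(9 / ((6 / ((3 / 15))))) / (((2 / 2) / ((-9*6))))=-81 / 5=-16.20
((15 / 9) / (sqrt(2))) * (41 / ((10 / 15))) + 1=1 + 205 * sqrt(2) / 4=73.48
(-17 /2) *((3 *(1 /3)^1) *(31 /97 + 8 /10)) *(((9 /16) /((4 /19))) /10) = -1578501 /620800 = -2.54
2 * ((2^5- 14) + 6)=48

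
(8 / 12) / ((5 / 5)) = 2 / 3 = 0.67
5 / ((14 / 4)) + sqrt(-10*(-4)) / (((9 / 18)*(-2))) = 10 / 7-2*sqrt(10) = -4.90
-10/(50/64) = -64/5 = -12.80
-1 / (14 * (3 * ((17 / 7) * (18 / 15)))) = -5 / 612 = -0.01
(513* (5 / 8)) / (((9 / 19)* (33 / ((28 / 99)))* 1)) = 12635 / 2178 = 5.80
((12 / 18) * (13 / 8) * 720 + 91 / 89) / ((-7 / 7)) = -69511 / 89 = -781.02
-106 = -106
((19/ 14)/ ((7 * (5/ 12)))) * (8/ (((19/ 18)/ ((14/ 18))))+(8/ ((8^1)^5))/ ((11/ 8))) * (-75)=-28386135/ 137984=-205.72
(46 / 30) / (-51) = -23 / 765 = -0.03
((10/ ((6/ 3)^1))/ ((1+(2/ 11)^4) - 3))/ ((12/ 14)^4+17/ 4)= -0.52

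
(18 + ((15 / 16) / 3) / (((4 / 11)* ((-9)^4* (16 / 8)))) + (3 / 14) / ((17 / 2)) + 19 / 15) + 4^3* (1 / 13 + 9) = 3898945674193 / 6495914880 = 600.22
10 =10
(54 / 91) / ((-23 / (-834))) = 21.52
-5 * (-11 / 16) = 55 / 16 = 3.44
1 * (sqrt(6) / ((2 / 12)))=6 * sqrt(6)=14.70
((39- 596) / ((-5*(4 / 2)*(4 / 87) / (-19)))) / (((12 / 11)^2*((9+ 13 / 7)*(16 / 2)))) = -13681591 / 61440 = -222.68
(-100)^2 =10000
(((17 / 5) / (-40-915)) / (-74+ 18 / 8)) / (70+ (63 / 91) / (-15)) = 884 / 1246264495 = 0.00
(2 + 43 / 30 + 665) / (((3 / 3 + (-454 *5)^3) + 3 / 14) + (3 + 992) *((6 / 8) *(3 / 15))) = -280742 / 4912774796805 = -0.00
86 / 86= 1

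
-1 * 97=-97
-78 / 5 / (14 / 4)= -156 / 35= -4.46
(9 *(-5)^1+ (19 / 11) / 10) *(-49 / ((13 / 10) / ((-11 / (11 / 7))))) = -1691333 / 143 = -11827.50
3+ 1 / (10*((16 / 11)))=491 / 160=3.07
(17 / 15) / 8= 0.14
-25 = -25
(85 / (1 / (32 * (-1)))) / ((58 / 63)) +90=-2864.48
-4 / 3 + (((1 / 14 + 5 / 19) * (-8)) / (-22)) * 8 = -1580 / 4389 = -0.36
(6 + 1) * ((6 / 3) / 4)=7 / 2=3.50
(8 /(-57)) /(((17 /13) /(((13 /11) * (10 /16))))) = -845 /10659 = -0.08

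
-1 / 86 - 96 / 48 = -173 / 86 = -2.01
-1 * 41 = -41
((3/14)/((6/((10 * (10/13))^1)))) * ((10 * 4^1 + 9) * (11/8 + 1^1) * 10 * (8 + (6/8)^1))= 581875/208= 2797.48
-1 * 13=-13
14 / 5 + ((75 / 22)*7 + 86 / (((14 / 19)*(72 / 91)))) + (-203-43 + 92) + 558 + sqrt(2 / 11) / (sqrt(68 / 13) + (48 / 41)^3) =-24771861504*sqrt(22) / 451025883979 + 4750104241*sqrt(4862) / 902051767958 + 2289583 / 3960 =578.29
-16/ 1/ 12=-4/ 3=-1.33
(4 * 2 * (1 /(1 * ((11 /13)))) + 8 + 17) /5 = 379 /55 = 6.89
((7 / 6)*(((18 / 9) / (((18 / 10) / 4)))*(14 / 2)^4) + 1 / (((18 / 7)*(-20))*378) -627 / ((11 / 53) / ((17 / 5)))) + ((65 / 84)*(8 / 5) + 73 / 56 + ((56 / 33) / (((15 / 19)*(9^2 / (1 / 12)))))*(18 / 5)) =777229709 / 356400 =2180.78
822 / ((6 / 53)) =7261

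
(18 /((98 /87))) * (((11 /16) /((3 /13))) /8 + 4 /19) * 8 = 1110033 /14896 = 74.52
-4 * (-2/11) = 8/11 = 0.73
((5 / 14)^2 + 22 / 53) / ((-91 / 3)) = -16911 / 945308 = -0.02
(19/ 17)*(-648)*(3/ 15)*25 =-61560/ 17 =-3621.18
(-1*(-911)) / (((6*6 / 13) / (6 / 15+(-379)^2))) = 8505725501 / 180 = 47254030.56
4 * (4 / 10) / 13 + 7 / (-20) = -59 / 260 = -0.23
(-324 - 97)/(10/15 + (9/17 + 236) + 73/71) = -1524441/862610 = -1.77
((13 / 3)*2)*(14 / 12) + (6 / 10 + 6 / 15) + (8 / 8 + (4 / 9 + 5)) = 158 / 9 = 17.56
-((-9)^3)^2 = -531441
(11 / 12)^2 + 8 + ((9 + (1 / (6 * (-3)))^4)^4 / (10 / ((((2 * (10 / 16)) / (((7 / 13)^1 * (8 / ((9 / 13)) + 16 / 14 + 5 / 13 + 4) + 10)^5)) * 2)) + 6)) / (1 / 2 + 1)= 463237980296295498474486315190669191989 / 52398354858256092013010008063839240192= 8.84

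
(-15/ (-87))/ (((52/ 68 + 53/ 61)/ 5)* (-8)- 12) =-25925/ 2197388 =-0.01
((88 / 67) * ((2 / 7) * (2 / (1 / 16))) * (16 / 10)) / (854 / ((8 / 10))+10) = 0.02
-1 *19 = -19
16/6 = 8/3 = 2.67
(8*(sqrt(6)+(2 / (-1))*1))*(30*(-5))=2400-1200*sqrt(6)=-539.39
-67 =-67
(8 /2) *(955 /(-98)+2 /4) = -1812 /49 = -36.98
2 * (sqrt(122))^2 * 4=976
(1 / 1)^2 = 1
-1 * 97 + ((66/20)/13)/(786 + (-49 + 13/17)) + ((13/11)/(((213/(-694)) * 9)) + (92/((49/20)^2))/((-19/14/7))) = -5649054168719543/32009185828620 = -176.48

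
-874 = -874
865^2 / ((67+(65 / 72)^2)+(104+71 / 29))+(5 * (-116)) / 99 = 2224167068060 / 518721291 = 4287.79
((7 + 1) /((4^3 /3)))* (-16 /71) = -6 /71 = -0.08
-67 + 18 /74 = -2470 /37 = -66.76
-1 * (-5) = 5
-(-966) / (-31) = -966 / 31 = -31.16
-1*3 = -3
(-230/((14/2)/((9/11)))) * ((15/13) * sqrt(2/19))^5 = -6287625000 * sqrt(38)/196095798899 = -0.20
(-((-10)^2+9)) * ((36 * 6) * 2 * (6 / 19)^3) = -1482.87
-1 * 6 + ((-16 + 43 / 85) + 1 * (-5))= -2252 / 85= -26.49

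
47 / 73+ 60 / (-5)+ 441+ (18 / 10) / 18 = 313713 / 730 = 429.74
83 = 83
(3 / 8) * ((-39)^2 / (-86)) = -4563 / 688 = -6.63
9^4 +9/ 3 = 6564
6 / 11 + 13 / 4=167 / 44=3.80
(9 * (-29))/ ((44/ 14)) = -1827/ 22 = -83.05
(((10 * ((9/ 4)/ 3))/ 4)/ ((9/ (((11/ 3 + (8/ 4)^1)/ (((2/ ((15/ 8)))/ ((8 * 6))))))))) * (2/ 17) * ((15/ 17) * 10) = 1875/ 34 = 55.15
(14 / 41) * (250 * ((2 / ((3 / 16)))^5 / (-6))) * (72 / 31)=-469762048000 / 102951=-4562967.31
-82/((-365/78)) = 6396/365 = 17.52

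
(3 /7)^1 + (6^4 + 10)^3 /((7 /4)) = 1272891781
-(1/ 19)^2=-1/ 361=-0.00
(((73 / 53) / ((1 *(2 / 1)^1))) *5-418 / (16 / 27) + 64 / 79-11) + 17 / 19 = -452641767 / 636424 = -711.23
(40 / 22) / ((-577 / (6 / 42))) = -20 / 44429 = -0.00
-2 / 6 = -1 / 3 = -0.33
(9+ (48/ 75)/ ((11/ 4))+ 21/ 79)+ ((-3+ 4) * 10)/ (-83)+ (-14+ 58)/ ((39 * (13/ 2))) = 9.55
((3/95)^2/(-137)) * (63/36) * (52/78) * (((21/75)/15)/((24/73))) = -3577/7418550000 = -0.00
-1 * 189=-189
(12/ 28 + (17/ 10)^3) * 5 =37391/ 1400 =26.71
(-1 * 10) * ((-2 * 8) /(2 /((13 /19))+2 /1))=65 /2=32.50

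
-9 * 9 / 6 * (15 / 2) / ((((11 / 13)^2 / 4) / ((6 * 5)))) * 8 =-16426800 / 121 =-135758.68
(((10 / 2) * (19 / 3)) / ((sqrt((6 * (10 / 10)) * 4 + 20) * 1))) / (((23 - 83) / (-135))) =285 * sqrt(11) / 88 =10.74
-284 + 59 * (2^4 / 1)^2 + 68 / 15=222368 / 15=14824.53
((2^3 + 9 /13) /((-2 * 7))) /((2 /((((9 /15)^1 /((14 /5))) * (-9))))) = 3051 /5096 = 0.60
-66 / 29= -2.28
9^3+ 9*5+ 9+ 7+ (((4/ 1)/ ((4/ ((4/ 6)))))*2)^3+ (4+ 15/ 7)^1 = 150919/ 189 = 798.51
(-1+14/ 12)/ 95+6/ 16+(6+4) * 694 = 15824059/ 2280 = 6940.38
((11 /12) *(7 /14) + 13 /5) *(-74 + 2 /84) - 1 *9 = -1185629 /5040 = -235.24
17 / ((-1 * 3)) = -17 / 3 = -5.67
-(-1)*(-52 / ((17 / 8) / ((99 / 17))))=-41184 / 289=-142.51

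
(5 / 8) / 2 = 5 / 16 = 0.31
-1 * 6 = -6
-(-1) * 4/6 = 2/3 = 0.67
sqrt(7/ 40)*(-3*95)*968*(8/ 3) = -36784*sqrt(70) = -307757.02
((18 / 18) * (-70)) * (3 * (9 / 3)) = -630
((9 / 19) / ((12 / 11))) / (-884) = -33 / 67184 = -0.00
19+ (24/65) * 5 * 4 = 343/13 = 26.38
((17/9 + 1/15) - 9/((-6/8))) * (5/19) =3.67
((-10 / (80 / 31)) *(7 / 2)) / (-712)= 217 / 11392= 0.02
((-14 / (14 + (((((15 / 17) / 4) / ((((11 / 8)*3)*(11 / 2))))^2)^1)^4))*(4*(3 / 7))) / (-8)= 320534170007753416936200001 / 1495826126702849287568933338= 0.21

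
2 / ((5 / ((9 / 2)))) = 9 / 5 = 1.80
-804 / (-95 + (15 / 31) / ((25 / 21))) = 62310 / 7331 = 8.50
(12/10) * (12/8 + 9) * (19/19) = 63/5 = 12.60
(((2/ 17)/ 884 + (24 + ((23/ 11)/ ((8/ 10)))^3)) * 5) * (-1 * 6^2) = -602767839555/ 80009072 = -7533.74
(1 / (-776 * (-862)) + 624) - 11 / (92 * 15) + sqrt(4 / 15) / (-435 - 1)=144001536197 / 230774640 - sqrt(15) / 3270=623.99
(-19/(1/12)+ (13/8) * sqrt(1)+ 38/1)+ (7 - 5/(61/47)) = -90391/488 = -185.23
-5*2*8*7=-560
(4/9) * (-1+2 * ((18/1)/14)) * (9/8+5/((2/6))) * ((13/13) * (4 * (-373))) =-352858/21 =-16802.76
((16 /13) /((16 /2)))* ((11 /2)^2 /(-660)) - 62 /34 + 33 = 826613 /26520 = 31.17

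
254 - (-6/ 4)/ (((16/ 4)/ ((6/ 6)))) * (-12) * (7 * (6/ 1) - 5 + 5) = 65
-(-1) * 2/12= 1/6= 0.17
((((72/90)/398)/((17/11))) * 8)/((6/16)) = 1408/50745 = 0.03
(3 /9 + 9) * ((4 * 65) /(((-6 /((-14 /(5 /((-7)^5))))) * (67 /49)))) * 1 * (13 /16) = -6819759583 /603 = -11309717.38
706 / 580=353 / 290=1.22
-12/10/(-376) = 3/940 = 0.00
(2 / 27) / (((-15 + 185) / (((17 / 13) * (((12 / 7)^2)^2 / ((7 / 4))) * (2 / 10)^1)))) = 3072 / 5462275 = 0.00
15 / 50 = 3 / 10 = 0.30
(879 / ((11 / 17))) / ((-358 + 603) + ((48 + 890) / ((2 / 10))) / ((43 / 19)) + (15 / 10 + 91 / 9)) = 11565882 / 19828567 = 0.58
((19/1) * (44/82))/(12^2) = 209/2952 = 0.07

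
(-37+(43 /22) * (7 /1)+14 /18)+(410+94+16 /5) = 479813 /990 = 484.66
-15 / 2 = -7.50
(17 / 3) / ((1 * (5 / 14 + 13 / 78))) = 119 / 11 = 10.82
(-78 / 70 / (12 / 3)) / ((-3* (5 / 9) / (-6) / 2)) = -351 / 175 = -2.01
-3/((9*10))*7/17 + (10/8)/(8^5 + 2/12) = -686219/50135295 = -0.01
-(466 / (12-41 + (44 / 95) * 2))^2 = -1959832900 / 7112889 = -275.53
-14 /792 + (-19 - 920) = -371851 /396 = -939.02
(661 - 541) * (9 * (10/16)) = 675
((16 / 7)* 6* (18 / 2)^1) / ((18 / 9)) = 432 / 7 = 61.71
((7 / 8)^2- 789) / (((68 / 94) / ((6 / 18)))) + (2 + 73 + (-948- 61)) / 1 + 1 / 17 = -8467777 / 6528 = -1297.15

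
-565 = -565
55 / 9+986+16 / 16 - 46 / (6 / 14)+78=8674 / 9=963.78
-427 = -427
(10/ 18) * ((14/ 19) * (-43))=-3010/ 171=-17.60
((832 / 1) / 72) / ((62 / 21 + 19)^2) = 5096 / 212521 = 0.02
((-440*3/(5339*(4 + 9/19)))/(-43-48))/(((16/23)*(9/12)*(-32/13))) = -253/535024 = -0.00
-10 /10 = -1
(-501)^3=-125751501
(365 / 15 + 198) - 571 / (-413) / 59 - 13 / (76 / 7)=1228689961 / 5555676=221.16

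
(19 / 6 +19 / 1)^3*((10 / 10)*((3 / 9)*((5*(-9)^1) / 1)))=-11763185 / 72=-163377.57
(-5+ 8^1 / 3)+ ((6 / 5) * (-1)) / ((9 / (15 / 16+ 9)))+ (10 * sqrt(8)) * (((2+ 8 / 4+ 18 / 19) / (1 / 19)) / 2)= -439 / 120+ 940 * sqrt(2)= 1325.70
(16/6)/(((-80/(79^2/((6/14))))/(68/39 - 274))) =231934283/1755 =132156.29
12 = 12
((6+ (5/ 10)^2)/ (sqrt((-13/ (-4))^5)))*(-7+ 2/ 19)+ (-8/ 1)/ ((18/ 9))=-4 - 26200*sqrt(13)/ 41743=-6.26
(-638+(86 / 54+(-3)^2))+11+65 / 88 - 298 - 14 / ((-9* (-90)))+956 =1508069 / 35640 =42.31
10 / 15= 2 / 3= 0.67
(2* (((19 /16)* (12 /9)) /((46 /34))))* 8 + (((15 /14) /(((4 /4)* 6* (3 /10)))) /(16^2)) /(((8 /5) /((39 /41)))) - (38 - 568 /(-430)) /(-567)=2950005076819 /156953825280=18.80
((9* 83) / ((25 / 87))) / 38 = 64989 / 950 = 68.41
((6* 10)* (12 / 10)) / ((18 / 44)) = 176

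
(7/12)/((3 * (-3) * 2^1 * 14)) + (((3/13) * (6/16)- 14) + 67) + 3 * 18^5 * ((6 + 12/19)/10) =2005661146327/533520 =3759298.89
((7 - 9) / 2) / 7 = -0.14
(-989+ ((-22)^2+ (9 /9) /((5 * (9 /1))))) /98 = -5.15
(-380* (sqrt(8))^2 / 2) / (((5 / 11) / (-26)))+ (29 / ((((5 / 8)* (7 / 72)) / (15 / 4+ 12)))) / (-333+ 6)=47371952 / 545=86921.01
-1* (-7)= 7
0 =0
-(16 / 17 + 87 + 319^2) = -1731432 / 17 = -101848.94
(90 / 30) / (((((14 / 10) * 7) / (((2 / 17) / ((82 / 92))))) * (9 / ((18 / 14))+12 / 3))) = 1380 / 375683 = 0.00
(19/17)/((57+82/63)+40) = 1197/105281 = 0.01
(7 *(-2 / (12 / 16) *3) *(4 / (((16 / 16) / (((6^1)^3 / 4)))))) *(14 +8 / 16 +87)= -1227744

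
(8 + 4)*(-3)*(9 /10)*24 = -3888 /5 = -777.60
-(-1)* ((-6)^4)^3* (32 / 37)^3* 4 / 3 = 95105071448064 / 50653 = 1877580231.14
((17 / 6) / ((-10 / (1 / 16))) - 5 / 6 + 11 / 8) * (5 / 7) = 503 / 1344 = 0.37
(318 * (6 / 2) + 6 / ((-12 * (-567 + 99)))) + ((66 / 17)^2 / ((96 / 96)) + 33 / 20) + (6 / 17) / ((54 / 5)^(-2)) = 6843012667 / 6762600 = 1011.89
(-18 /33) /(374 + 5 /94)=-564 /386771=-0.00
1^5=1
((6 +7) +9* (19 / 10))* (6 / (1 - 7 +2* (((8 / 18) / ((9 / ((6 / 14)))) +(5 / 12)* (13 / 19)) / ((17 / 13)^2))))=-1874264994 / 58550785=-32.01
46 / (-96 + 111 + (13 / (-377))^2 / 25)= 21025 / 6856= 3.07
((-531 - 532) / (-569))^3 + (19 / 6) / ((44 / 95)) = 649622576653 / 48634082376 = 13.36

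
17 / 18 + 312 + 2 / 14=39449 / 126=313.09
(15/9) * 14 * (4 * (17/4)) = 1190/3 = 396.67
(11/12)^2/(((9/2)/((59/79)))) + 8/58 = 0.28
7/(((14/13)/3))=39/2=19.50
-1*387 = -387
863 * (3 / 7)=2589 / 7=369.86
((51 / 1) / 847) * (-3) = -153 / 847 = -0.18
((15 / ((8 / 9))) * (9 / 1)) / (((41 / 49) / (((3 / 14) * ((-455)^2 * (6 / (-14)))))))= -2263818375 / 656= -3450942.64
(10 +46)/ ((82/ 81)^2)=91854/ 1681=54.64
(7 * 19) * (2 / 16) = 133 / 8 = 16.62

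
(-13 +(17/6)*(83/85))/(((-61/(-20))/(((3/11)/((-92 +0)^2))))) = -307/2839672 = -0.00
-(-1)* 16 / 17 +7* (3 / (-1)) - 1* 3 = -23.06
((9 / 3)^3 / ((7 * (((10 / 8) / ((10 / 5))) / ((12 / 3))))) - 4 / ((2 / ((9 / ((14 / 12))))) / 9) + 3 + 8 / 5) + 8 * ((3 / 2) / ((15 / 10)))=-711 / 7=-101.57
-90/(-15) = 6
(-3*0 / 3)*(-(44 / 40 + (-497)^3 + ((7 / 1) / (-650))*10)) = 0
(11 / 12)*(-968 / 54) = -1331 / 81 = -16.43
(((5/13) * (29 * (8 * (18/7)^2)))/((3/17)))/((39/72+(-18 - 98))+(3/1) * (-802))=-10222848/7709611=-1.33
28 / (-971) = -28 / 971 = -0.03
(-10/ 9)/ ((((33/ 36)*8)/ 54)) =-90/ 11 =-8.18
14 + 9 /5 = 79 /5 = 15.80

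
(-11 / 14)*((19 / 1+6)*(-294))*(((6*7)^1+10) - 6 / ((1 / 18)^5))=-65473230900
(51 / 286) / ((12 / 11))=17 / 104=0.16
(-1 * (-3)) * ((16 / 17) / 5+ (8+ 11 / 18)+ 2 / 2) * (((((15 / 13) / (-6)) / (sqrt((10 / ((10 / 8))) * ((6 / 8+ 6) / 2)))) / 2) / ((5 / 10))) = -14993 * sqrt(3) / 23868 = -1.09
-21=-21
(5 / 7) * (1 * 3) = 15 / 7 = 2.14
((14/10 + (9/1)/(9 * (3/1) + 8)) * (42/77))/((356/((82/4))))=3567/68530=0.05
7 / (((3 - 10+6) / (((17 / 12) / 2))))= -119 / 24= -4.96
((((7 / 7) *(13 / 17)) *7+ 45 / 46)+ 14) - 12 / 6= 14335 / 782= 18.33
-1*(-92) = 92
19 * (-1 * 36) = -684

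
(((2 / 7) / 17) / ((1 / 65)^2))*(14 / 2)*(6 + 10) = 135200 / 17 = 7952.94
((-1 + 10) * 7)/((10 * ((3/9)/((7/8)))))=1323/80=16.54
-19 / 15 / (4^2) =-19 / 240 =-0.08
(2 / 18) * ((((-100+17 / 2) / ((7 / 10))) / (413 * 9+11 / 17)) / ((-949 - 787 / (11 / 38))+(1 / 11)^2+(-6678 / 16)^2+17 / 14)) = -250954 / 10954592905815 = -0.00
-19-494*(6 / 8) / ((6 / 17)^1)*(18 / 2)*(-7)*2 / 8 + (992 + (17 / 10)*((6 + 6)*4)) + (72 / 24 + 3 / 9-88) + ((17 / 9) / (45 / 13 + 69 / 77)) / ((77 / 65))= 27486664177 / 1570320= 17503.86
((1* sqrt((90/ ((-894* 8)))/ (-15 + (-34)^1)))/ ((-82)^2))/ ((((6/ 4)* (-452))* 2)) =-sqrt(4470)/ 38039227968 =-0.00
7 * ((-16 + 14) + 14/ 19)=-168/ 19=-8.84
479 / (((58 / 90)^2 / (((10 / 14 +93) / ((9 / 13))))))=919105200 / 5887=156124.55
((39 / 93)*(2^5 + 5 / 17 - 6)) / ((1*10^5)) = 5811 / 52700000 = 0.00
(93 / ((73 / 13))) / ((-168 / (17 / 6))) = -6851 / 24528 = -0.28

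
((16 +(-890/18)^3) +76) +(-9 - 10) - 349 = -88322329/729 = -121155.46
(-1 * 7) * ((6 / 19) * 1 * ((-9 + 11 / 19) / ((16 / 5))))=5.82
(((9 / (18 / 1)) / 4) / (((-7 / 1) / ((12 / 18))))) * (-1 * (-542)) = -271 / 42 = -6.45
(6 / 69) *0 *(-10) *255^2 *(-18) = 0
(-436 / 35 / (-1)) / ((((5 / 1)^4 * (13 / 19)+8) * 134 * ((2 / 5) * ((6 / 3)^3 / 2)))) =2071 / 15527652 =0.00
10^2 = 100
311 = 311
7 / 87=0.08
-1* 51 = -51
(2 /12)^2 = 1 /36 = 0.03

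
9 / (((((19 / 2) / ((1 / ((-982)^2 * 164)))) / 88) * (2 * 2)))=99 / 751208396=0.00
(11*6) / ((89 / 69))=4554 / 89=51.17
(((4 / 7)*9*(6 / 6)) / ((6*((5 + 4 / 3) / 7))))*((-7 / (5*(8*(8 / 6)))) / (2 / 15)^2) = -8505 / 1216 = -6.99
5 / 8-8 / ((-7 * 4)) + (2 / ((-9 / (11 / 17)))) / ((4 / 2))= 7187 / 8568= 0.84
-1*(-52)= 52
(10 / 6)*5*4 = 100 / 3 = 33.33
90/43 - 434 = -18572/43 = -431.91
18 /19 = 0.95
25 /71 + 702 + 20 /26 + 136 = 774509 /923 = 839.12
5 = 5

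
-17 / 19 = -0.89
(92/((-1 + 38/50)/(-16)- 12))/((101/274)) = -5041600/242097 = -20.82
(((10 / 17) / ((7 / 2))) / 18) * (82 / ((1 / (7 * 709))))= 581380 / 153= 3799.87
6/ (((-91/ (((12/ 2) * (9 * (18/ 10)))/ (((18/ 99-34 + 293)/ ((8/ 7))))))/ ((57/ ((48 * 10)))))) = -152361/ 45402175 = -0.00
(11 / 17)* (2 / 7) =22 / 119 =0.18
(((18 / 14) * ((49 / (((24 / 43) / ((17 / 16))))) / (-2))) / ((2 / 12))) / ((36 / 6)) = -15351 / 256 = -59.96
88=88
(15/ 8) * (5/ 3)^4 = 3125/ 216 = 14.47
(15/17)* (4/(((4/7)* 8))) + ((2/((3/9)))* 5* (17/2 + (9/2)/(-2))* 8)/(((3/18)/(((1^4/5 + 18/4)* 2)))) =11505705/136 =84600.77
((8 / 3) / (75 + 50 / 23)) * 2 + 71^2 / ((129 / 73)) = 2852.73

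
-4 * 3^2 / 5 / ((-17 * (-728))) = -9 / 15470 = -0.00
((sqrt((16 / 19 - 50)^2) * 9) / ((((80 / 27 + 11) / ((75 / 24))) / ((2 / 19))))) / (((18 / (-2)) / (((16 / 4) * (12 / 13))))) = -7565400 / 1769261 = -4.28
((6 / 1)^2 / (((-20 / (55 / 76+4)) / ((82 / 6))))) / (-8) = 44157 / 3040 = 14.53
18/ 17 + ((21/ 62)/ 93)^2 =66494345/ 62799428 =1.06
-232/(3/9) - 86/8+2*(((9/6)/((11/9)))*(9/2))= -30611/44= -695.70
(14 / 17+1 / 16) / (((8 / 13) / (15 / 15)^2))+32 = 72765 / 2176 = 33.44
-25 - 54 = -79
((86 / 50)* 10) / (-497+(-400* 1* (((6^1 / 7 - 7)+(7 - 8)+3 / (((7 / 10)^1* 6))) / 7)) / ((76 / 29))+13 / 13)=-0.05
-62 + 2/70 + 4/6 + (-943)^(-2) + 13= -4510270823/93371145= -48.30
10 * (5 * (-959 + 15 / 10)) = -47875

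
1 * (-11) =-11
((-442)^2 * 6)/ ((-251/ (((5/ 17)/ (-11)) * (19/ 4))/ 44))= 6550440/ 251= 26097.37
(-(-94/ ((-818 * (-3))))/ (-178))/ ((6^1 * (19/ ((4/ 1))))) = -47/ 6224571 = -0.00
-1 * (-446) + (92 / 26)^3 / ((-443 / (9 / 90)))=2170345662 / 4866355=445.99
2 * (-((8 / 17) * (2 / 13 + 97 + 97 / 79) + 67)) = -3956114 / 17459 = -226.59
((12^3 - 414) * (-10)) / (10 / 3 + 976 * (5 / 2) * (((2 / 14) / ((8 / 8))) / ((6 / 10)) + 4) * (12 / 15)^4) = -5748750 / 1854557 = -3.10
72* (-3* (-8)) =1728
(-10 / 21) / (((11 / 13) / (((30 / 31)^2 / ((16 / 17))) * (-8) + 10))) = -1.15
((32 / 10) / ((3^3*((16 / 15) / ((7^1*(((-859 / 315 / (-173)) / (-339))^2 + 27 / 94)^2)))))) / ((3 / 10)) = 0.21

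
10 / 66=5 / 33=0.15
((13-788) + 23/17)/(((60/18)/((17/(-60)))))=1644/25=65.76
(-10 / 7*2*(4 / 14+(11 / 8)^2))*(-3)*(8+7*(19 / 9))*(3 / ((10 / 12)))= 599625 / 392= 1529.66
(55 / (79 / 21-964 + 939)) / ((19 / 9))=-10395 / 8474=-1.23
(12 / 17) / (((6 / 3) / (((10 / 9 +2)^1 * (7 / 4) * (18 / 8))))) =147 / 34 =4.32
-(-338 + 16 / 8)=336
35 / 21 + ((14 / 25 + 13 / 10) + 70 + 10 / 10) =74.53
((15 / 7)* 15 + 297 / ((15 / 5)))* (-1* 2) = -1836 / 7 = -262.29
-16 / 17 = -0.94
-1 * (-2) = 2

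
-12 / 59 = -0.20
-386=-386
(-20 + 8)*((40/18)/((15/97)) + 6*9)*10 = -73840/9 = -8204.44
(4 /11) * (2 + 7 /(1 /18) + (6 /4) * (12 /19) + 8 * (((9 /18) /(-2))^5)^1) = 313581 /6688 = 46.89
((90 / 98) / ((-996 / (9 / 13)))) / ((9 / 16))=-60 / 52871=-0.00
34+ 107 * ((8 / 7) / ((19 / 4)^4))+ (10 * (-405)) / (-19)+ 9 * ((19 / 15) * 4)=1336433236 / 4561235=293.00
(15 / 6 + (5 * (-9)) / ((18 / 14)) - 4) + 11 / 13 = -927 / 26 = -35.65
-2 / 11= -0.18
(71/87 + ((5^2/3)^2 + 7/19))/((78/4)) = 700498/193401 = 3.62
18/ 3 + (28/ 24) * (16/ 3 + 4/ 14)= 113/ 9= 12.56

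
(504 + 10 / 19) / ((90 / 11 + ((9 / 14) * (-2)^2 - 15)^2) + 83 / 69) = 178256463 / 57892031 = 3.08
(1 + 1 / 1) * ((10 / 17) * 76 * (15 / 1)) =22800 / 17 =1341.18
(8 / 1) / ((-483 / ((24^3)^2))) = -509607936 / 161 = -3165266.68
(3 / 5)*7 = 21 / 5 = 4.20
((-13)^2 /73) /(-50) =-169 /3650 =-0.05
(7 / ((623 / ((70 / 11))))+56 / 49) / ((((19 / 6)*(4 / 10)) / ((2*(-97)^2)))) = 123634260 / 6853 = 18040.90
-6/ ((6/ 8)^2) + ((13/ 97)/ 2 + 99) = 51449/ 582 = 88.40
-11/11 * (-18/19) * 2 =1.89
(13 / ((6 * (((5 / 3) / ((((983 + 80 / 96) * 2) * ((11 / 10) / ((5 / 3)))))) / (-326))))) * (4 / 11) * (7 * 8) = -1400947184 / 125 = -11207577.47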